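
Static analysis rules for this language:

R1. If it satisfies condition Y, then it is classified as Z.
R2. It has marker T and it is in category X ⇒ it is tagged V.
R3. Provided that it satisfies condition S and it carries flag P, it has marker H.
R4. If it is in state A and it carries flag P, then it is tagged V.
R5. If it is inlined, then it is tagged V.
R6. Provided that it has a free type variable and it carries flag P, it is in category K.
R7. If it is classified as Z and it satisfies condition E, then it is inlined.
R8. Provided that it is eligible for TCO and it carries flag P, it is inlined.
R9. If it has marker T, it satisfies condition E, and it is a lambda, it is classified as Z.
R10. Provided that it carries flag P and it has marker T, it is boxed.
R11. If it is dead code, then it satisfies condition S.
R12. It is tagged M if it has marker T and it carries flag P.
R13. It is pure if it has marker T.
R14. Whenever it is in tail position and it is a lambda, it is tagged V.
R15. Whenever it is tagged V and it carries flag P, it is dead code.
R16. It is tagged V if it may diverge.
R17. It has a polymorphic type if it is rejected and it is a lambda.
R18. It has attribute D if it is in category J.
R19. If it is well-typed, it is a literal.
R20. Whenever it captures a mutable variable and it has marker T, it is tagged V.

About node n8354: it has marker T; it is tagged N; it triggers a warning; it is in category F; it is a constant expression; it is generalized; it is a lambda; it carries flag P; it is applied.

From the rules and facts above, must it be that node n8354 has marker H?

Forward chaining from the given facts derives: is boxed, is tagged M, is pure.
The only rule concluding "it has marker H" is R3, which needs "it satisfies condition S"; that is never established.

No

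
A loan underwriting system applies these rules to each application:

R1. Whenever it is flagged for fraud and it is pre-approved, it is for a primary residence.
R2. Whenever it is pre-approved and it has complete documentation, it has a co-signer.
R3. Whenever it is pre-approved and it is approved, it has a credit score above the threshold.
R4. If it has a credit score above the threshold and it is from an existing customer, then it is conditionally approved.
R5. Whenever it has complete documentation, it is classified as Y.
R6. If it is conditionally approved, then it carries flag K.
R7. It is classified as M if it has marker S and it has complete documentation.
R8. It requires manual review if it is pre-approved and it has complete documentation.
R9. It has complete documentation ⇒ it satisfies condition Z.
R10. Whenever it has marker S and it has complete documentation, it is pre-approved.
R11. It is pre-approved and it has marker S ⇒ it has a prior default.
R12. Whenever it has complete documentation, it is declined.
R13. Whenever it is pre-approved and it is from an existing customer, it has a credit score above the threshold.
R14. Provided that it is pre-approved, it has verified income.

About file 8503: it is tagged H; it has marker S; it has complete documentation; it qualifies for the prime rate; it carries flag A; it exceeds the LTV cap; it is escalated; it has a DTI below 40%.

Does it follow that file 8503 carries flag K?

No

Forward chaining from the given facts derives: is classified as Y, is classified as M, satisfies condition Z, is pre-approved, has a prior default, is declined, has verified income, has a co-signer, requires manual review.
The only rule concluding "it carries flag K" is R6, which needs "it is conditionally approved"; that is never established.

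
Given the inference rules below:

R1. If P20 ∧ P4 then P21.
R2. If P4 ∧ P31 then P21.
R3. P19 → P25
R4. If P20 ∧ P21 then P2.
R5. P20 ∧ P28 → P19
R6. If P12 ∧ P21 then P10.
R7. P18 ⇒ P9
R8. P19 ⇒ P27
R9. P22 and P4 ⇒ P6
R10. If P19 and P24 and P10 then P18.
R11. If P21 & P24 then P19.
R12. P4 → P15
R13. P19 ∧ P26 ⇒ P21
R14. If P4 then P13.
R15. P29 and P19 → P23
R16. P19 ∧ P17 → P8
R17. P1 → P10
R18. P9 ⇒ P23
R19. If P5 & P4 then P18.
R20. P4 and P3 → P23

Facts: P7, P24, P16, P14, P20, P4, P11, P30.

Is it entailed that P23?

Forward chaining from the given facts derives: P21, P2, P19, P15, P13, P25, P27.
Rules concluding P23: R15 needs P29; R18 needs P9; R20 needs P3 — none of these are established.

No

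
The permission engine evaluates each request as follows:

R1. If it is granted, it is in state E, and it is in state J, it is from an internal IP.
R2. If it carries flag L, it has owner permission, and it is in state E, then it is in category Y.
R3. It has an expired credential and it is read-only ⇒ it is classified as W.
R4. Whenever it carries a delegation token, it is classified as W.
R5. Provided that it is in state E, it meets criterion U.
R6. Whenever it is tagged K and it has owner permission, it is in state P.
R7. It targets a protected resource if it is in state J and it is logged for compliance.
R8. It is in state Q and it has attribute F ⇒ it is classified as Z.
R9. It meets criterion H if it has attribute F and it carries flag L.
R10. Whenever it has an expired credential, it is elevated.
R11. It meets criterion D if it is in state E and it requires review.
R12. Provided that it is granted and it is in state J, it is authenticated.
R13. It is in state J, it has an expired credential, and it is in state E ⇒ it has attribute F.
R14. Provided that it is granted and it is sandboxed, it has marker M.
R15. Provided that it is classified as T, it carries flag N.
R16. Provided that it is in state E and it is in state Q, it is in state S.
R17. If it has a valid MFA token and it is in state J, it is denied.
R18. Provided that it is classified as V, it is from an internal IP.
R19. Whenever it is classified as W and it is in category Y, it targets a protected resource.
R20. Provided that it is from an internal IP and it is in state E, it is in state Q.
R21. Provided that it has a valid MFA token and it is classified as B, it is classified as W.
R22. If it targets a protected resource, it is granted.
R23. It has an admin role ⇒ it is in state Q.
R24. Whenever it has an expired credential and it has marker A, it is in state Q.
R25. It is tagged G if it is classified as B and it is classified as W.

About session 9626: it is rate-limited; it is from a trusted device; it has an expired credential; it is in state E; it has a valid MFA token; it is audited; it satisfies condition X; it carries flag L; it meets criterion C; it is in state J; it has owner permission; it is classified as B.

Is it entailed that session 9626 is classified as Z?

Yes

By R2 (it carries flag L, it has owner permission, it is in state E): it is in category Y.
By R13 (it is in state J, it has an expired credential, it is in state E): it has attribute F.
By R21 (it has a valid MFA token, it is classified as B): it is classified as W.
By R19 (it is classified as W, it is in category Y): it targets a protected resource.
By R22 (it targets a protected resource): it is granted.
By R1 (it is granted, it is in state E, it is in state J): it is from an internal IP.
By R20 (it is from an internal IP, it is in state E): it is in state Q.
By R8 (it is in state Q, it has attribute F): it is classified as Z.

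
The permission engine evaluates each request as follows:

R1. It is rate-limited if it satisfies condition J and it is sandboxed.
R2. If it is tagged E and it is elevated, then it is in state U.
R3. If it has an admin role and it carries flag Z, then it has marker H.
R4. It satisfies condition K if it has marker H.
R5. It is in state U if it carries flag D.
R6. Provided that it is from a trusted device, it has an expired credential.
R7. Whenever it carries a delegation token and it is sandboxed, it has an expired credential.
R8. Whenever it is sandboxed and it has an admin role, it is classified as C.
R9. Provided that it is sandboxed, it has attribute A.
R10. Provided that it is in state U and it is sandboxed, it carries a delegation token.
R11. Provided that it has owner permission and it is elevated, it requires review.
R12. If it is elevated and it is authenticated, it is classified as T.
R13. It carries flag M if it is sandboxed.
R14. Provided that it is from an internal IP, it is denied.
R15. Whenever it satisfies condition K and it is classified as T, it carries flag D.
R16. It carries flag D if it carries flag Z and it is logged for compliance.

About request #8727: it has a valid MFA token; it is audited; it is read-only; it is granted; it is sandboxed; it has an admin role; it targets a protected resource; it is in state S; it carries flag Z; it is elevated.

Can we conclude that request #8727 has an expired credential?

No

Forward chaining from the given facts derives: has marker H, satisfies condition K, is classified as C, has attribute A, carries flag M.
Rules concluding "it has an expired credential": R6 needs "it is from a trusted device"; R7 needs "it carries a delegation token" — none of these are established.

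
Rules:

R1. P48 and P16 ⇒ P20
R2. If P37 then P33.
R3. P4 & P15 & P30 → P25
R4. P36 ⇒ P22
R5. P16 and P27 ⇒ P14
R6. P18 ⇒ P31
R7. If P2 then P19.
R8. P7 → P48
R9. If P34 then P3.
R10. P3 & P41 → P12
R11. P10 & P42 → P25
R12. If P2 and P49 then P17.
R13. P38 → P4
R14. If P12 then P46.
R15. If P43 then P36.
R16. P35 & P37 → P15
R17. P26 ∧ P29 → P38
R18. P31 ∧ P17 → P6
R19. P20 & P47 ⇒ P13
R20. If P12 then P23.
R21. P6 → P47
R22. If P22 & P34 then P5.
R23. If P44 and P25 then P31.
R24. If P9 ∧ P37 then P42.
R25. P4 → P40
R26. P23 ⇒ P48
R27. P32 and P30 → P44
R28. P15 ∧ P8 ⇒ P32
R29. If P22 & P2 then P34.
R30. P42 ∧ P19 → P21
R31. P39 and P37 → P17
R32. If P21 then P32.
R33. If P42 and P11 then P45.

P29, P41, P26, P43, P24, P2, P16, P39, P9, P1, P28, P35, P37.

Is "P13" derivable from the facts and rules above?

No

Forward chaining from the given facts derives: P33, P19, P36, P15, P38, P42, P21, P17, P32, P22, P4, P40, P34, P3, P12, P46, P23, P5, P48, P20.
The only rule concluding P13 is R19, which needs P47; that is never established.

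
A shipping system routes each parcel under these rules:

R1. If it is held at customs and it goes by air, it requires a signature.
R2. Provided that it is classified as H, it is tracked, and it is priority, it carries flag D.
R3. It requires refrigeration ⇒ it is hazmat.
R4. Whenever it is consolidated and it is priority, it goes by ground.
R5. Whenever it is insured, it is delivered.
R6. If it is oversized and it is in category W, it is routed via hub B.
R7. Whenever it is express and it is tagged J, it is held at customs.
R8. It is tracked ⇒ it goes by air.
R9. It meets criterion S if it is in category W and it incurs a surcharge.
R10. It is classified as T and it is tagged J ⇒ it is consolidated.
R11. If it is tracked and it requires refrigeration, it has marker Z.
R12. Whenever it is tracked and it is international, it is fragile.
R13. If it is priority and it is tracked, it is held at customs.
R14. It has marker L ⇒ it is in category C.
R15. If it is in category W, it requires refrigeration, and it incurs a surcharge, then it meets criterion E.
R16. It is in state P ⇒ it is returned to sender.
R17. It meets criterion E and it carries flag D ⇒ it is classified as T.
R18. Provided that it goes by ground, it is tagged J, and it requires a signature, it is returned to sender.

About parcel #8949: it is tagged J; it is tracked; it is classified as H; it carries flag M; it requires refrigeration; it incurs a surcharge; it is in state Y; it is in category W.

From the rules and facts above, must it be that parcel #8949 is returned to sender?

Forward chaining from the given facts derives: is hazmat, goes by air, meets criterion S, has marker Z, meets criterion E.
Rules concluding "it is returned to sender": R16 needs "it is in state P"; R18 needs "it goes by ground" — none of these are established.

No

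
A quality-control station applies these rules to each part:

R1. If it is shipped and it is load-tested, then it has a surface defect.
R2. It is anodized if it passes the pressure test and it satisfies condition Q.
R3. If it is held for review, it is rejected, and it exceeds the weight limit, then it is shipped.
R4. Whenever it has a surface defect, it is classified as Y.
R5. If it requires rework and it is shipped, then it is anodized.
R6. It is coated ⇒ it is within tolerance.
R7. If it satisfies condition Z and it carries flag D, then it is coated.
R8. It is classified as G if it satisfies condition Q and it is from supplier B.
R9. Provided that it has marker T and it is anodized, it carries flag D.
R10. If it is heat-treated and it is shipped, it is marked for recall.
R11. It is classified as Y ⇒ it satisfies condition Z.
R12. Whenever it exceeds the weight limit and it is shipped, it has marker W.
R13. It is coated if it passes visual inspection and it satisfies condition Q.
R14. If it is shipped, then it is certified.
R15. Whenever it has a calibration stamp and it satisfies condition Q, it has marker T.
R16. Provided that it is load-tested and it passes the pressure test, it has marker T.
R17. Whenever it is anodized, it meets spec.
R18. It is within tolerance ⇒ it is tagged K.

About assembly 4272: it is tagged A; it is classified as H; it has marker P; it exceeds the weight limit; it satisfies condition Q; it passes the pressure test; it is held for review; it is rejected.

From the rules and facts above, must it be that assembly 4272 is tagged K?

Forward chaining from the given facts derives: is anodized, is shipped, has marker W, is certified, meets spec.
The only rule concluding "it is tagged K" is R18, which needs "it is within tolerance"; that is never established.

No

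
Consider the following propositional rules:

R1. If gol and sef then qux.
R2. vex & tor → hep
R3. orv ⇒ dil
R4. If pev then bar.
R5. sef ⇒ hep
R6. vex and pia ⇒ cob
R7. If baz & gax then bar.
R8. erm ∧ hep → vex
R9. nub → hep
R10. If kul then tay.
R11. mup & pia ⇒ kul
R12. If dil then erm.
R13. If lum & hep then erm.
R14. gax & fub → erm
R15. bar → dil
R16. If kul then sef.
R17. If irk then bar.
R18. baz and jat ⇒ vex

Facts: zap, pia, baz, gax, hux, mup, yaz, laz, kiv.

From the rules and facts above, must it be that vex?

Yes

bar  (by R7: baz, gax)
kul  (by R11: mup, pia)
dil  (by R15: bar)
sef  (by R16: kul)
hep  (by R5: sef)
erm  (by R12: dil)
vex  (by R8: erm, hep)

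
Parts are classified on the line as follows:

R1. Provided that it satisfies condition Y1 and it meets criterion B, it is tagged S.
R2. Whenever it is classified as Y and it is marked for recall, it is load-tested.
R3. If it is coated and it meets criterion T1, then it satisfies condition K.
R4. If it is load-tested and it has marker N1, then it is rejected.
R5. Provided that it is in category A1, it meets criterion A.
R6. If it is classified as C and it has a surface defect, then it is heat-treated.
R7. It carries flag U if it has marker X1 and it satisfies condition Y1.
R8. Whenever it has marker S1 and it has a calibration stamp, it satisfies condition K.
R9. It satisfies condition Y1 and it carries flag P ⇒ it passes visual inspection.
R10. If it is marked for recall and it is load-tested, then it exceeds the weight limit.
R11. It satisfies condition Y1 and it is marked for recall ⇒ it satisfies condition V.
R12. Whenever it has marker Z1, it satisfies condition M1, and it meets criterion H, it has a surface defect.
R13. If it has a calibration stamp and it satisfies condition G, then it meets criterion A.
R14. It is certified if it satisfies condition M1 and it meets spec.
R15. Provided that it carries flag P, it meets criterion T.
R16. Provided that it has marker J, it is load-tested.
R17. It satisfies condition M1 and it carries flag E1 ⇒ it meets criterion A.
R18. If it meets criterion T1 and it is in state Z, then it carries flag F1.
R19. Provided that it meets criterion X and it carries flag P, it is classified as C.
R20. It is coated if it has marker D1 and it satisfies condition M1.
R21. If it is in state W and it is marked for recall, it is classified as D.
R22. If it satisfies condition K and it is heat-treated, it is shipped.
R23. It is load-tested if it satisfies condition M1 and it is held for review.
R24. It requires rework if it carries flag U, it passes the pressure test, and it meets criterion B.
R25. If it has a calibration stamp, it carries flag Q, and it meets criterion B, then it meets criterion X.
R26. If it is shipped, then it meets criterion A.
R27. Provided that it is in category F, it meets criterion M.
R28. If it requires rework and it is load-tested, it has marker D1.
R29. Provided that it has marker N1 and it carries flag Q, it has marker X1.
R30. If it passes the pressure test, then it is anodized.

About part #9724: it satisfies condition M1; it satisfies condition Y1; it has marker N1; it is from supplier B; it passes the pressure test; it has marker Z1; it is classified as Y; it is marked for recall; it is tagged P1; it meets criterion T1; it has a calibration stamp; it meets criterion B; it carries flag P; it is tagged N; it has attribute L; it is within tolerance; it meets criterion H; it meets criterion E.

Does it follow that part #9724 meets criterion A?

No

Forward chaining from the given facts derives: is tagged S, is load-tested, is rejected, passes visual inspection, exceeds the weight limit, satisfies condition V, has a surface defect, meets criterion T, is anodized.
Rules concluding "it meets criterion A": R5 needs "it is in category A1"; R13 needs "it satisfies condition G"; R17 needs "it carries flag E1"; R26 needs "it is shipped" — none of these are established.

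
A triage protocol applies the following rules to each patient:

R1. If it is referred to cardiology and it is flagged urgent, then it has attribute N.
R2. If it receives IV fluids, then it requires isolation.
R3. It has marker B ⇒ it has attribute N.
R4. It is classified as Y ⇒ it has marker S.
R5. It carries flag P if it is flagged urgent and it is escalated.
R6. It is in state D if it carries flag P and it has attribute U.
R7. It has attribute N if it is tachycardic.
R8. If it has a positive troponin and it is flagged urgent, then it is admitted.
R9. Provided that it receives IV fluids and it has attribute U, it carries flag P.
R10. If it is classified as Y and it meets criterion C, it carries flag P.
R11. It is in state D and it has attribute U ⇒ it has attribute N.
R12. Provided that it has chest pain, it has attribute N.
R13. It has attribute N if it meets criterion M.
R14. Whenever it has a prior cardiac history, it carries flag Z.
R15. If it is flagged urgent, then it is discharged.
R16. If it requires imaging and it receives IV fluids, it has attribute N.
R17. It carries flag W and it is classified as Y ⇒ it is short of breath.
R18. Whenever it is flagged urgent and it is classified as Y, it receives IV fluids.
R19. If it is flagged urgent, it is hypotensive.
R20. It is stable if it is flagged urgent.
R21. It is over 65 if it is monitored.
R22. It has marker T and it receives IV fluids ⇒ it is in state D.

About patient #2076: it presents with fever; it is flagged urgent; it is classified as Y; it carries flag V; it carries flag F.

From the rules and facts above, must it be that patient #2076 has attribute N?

Forward chaining from the given facts derives: has marker S, is discharged, receives IV fluids, is hypotensive, is stable, requires isolation.
Rules concluding "it has attribute N": R1 needs "it is referred to cardiology"; R3 needs "it has marker B"; R7 needs "it is tachycardic"; R11 needs "it is in state D"; R12 needs "it has chest pain"; R13 needs "it meets criterion M"; R16 needs "it requires imaging" — none of these are established.

No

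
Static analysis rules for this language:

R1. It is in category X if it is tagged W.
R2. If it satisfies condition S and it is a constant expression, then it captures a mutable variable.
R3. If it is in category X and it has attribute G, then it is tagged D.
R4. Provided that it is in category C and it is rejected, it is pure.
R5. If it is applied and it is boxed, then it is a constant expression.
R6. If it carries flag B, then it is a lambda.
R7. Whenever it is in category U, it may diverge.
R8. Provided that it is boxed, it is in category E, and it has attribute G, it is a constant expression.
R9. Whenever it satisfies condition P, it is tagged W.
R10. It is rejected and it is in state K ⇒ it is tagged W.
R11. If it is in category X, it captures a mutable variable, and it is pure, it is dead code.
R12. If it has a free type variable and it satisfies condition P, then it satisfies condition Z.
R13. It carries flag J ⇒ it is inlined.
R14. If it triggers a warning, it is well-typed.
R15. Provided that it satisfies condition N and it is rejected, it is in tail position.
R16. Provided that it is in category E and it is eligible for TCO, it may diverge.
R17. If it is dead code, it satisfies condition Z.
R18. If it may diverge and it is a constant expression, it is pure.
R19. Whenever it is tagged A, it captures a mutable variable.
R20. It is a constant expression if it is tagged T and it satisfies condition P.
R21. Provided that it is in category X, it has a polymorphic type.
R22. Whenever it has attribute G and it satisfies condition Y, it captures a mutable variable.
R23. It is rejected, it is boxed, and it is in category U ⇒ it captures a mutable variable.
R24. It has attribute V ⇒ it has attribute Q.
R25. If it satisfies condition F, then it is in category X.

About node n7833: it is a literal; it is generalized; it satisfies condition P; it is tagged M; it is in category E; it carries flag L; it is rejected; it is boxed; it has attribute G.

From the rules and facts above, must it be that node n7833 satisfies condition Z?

No

Forward chaining from the given facts derives: is a constant expression, is tagged W, is in category X, is tagged D, has a polymorphic type.
Rules concluding "it satisfies condition Z": R12 needs "it has a free type variable"; R17 needs "it is dead code" — none of these are established.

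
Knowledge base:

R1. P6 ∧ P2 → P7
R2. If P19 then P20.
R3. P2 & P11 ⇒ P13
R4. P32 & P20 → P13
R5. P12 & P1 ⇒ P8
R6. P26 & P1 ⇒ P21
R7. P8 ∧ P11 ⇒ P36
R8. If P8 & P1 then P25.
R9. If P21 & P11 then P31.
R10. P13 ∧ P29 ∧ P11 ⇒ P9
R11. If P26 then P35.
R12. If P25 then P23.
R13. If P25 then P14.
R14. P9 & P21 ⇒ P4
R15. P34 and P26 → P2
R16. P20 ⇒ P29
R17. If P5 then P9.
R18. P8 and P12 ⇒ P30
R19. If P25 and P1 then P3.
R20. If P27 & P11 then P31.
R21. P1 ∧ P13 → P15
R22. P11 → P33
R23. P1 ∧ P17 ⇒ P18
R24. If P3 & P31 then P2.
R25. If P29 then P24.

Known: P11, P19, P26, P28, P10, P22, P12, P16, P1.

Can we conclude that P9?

P20  (by R2: P19)
P8  (by R5: P12, P1)
P21  (by R6: P26, P1)
P25  (by R8: P8, P1)
P31  (by R9: P21, P11)
P29  (by R16: P20)
P3  (by R19: P25, P1)
P2  (by R24: P3, P31)
P13  (by R3: P2, P11)
P9  (by R10: P13, P29, P11)

Yes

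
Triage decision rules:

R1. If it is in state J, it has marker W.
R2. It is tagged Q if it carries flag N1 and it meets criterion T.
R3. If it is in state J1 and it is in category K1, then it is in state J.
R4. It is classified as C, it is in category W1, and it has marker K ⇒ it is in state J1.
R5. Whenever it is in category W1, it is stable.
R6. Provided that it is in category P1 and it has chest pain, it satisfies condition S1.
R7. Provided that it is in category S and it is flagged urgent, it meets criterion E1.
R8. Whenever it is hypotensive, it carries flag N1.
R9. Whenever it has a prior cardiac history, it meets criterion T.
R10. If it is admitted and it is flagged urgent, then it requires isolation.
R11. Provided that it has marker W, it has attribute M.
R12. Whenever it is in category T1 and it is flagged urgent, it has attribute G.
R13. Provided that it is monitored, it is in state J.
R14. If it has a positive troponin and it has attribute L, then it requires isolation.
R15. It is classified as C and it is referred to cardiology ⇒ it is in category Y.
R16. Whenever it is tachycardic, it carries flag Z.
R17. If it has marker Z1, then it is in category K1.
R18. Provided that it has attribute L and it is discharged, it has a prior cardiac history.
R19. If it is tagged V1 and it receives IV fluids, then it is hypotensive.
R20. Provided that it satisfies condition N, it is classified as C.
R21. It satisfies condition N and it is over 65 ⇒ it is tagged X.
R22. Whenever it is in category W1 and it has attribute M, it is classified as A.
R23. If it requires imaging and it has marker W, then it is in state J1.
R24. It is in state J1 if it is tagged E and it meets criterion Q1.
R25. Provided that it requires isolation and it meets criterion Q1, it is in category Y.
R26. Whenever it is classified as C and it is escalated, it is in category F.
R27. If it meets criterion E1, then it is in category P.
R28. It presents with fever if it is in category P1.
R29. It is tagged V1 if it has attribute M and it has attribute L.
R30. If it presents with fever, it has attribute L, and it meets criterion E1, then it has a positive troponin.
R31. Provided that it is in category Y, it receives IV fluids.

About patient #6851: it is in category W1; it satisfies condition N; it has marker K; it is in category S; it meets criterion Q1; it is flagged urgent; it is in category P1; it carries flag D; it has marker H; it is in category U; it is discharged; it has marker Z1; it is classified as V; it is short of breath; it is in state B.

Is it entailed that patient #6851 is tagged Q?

No

Forward chaining from the given facts derives: is stable, meets criterion E1, is in category K1, is classified as C, is in category P, presents with fever, is in state J1, is in state J, has marker W, has attribute M, is classified as A.
The only rule concluding "it is tagged Q" is R2, which needs "it carries flag N1"; that is never established.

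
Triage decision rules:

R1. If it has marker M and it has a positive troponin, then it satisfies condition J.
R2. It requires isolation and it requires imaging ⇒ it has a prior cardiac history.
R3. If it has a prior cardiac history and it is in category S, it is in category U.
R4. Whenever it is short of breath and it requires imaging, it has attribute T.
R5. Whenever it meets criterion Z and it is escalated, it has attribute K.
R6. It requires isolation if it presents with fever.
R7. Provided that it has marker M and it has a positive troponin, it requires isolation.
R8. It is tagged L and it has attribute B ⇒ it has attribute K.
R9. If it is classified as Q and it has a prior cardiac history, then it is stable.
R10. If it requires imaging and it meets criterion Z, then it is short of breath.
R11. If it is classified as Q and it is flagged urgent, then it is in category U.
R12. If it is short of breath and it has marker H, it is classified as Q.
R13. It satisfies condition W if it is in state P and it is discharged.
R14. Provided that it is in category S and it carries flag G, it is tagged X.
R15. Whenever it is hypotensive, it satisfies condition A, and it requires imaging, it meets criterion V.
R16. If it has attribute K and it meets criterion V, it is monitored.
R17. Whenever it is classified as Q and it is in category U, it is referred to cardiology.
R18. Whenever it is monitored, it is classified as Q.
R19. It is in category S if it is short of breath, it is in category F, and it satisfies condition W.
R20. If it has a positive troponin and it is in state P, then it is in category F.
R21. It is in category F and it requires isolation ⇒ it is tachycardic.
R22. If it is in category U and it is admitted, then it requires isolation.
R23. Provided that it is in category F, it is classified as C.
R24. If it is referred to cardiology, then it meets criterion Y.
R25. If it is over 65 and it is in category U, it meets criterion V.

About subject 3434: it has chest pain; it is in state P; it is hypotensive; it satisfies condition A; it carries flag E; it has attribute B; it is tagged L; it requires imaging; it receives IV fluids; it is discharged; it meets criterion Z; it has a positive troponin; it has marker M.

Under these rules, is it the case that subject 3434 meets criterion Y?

By R7 (it has marker M, it has a positive troponin): it requires isolation.
By R8 (it is tagged L, it has attribute B): it has attribute K.
By R10 (it requires imaging, it meets criterion Z): it is short of breath.
By R13 (it is in state P, it is discharged): it satisfies condition W.
By R15 (it is hypotensive, it satisfies condition A, it requires imaging): it meets criterion V.
By R16 (it has attribute K, it meets criterion V): it is monitored.
By R18 (it is monitored): it is classified as Q.
By R20 (it has a positive troponin, it is in state P): it is in category F.
By R2 (it requires isolation, it requires imaging): it has a prior cardiac history.
By R19 (it is short of breath, it is in category F, it satisfies condition W): it is in category S.
By R3 (it has a prior cardiac history, it is in category S): it is in category U.
By R17 (it is classified as Q, it is in category U): it is referred to cardiology.
By R24 (it is referred to cardiology): it meets criterion Y.

Yes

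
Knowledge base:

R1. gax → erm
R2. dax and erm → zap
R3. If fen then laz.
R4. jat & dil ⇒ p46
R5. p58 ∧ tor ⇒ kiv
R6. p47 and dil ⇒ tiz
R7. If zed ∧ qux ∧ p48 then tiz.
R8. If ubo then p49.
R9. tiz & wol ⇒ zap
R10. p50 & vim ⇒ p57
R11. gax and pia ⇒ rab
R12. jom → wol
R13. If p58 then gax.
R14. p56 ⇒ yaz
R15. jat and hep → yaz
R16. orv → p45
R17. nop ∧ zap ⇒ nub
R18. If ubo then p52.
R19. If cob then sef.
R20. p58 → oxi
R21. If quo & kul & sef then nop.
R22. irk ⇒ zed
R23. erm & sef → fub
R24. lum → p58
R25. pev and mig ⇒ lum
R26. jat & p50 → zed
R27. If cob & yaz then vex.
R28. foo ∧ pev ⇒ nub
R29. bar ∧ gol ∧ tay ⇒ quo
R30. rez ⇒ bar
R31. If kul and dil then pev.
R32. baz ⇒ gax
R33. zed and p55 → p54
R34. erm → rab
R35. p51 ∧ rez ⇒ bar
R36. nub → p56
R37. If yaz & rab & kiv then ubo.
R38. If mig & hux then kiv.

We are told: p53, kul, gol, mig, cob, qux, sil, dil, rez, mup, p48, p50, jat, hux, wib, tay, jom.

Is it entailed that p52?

Yes

wol  (by R12: jom)
sef  (by R19: cob)
zed  (by R26: jat, p50)
bar  (by R30: rez)
pev  (by R31: kul, dil)
kiv  (by R38: mig, hux)
tiz  (by R7: zed, qux, p48)
zap  (by R9: tiz, wol)
lum  (by R25: pev, mig)
quo  (by R29: bar, gol, tay)
nop  (by R21: quo, kul, sef)
p58  (by R24: lum)
gax  (by R13: p58)
nub  (by R17: nop, zap)
p56  (by R36: nub)
erm  (by R1: gax)
yaz  (by R14: p56)
rab  (by R34: erm)
ubo  (by R37: yaz, rab, kiv)
p52  (by R18: ubo)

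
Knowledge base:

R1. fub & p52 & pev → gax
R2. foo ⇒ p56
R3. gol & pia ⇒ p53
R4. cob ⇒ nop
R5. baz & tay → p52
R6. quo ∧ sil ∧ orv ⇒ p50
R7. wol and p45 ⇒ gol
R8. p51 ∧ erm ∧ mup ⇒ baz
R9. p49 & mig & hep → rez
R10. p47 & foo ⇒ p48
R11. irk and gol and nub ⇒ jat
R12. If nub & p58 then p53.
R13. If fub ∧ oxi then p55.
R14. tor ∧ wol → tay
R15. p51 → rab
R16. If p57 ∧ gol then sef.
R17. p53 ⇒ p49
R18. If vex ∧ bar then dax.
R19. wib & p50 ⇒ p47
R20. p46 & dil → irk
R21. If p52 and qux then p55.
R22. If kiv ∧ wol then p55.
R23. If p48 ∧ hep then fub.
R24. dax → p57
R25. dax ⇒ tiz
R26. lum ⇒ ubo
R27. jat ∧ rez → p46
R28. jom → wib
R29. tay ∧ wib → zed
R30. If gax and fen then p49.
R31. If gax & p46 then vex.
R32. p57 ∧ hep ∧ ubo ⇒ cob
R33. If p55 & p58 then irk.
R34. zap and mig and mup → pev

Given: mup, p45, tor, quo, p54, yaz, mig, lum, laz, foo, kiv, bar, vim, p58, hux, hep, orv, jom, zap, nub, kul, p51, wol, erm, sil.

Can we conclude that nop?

p50  (by R6: quo, sil, orv)
gol  (by R7: wol, p45)
baz  (by R8: p51, erm, mup)
p53  (by R12: nub, p58)
tay  (by R14: tor, wol)
p49  (by R17: p53)
p55  (by R22: kiv, wol)
ubo  (by R26: lum)
wib  (by R28: jom)
irk  (by R33: p55, p58)
pev  (by R34: zap, mig, mup)
p52  (by R5: baz, tay)
rez  (by R9: p49, mig, hep)
jat  (by R11: irk, gol, nub)
p47  (by R19: wib, p50)
p46  (by R27: jat, rez)
p48  (by R10: p47, foo)
fub  (by R23: p48, hep)
gax  (by R1: fub, p52, pev)
vex  (by R31: gax, p46)
dax  (by R18: vex, bar)
p57  (by R24: dax)
cob  (by R32: p57, hep, ubo)
nop  (by R4: cob)

Yes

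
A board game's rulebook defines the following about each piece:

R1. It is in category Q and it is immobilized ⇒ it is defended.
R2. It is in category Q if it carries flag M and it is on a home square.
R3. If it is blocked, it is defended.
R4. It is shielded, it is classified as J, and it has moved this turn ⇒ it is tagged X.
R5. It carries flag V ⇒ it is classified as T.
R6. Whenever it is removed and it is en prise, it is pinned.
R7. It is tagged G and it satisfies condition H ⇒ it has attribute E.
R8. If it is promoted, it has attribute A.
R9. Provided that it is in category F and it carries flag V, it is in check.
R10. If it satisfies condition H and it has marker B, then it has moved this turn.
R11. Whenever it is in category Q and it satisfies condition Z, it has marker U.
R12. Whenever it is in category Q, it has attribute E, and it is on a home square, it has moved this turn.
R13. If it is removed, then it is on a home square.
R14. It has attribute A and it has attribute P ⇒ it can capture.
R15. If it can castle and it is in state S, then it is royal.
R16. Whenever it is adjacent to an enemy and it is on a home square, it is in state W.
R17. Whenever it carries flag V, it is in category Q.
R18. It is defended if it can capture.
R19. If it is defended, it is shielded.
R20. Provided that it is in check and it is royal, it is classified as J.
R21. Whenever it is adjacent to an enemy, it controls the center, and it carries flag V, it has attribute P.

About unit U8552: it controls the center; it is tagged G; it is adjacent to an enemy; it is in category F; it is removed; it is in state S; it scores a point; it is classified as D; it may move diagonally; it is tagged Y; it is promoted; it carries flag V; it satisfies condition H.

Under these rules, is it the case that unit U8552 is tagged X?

No

Forward chaining from the given facts derives: is classified as T, has attribute E, has attribute A, is in check, is on a home square, is in state W, is in category Q, has attribute P, has moved this turn, can capture, is defended, is shielded.
The only rule concluding "it is tagged X" is R4, which needs "it is classified as J"; that is never established.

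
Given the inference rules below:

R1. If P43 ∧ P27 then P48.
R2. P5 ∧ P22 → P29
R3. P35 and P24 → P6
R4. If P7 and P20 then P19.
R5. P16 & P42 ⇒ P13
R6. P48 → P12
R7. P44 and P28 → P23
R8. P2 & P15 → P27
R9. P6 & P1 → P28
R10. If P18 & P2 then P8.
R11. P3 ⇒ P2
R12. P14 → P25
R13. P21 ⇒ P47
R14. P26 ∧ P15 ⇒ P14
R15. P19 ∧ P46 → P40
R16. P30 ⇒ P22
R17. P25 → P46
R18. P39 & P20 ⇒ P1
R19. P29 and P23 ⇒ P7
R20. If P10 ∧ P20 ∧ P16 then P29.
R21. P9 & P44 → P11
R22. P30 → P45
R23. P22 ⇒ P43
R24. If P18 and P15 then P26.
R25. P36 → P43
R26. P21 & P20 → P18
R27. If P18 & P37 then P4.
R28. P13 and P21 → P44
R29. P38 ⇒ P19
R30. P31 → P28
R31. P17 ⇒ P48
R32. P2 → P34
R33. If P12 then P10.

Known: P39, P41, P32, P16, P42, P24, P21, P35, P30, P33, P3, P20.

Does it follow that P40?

Forward chaining from the given facts derives: P6, P13, P2, P47, P22, P1, P45, P43, P18, P44, P34, P28, P8, P23.
The only rule concluding P40 is R15, which needs P19; that is never established.

No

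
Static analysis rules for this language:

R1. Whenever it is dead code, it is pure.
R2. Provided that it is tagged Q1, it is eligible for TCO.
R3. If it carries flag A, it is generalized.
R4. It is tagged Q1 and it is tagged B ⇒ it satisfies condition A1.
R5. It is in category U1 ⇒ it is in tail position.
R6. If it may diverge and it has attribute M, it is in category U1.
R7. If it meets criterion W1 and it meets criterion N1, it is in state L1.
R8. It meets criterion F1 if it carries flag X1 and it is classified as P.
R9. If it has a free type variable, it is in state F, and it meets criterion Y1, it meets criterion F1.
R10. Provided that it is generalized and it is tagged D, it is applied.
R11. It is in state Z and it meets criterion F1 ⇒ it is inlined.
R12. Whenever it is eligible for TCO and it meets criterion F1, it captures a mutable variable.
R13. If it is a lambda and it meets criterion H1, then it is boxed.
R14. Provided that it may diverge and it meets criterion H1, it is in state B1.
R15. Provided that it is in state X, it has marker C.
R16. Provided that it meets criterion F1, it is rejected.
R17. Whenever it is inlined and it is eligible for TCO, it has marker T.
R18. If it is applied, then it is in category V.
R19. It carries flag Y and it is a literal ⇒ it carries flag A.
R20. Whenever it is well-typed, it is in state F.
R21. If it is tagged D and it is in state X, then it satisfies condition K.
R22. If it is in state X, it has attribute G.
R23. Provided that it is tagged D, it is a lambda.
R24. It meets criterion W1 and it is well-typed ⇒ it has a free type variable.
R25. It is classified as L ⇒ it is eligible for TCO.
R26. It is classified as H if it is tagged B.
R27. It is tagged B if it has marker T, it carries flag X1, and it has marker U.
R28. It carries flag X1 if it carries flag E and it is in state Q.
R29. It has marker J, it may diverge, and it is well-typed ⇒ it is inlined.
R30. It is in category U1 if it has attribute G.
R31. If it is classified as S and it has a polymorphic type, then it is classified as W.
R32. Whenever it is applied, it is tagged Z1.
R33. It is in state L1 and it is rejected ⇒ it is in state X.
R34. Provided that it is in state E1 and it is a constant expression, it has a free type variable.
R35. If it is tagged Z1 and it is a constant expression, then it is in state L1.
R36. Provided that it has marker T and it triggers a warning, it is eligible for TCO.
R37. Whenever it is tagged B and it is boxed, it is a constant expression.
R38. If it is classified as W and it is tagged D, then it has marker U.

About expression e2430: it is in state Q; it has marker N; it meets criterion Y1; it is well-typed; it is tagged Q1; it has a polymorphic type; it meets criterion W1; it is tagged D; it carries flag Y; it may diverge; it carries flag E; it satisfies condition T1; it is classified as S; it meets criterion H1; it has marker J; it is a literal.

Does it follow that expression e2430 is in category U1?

By R2 (it is tagged Q1): it is eligible for TCO.
By R19 (it carries flag Y, it is a literal): it carries flag A.
By R20 (it is well-typed): it is in state F.
By R23 (it is tagged D): it is a lambda.
By R24 (it meets criterion W1, it is well-typed): it has a free type variable.
By R28 (it carries flag E, it is in state Q): it carries flag X1.
By R29 (it has marker J, it may diverge, it is well-typed): it is inlined.
By R31 (it is classified as S, it has a polymorphic type): it is classified as W.
By R38 (it is classified as W, it is tagged D): it has marker U.
By R3 (it carries flag A): it is generalized.
By R9 (it has a free type variable, it is in state F, it meets criterion Y1): it meets criterion F1.
By R10 (it is generalized, it is tagged D): it is applied.
By R13 (it is a lambda, it meets criterion H1): it is boxed.
By R16 (it meets criterion F1): it is rejected.
By R17 (it is inlined, it is eligible for TCO): it has marker T.
By R27 (it has marker T, it carries flag X1, it has marker U): it is tagged B.
By R32 (it is applied): it is tagged Z1.
By R37 (it is tagged B, it is boxed): it is a constant expression.
By R35 (it is tagged Z1, it is a constant expression): it is in state L1.
By R33 (it is in state L1, it is rejected): it is in state X.
By R22 (it is in state X): it has attribute G.
By R30 (it has attribute G): it is in category U1.

Yes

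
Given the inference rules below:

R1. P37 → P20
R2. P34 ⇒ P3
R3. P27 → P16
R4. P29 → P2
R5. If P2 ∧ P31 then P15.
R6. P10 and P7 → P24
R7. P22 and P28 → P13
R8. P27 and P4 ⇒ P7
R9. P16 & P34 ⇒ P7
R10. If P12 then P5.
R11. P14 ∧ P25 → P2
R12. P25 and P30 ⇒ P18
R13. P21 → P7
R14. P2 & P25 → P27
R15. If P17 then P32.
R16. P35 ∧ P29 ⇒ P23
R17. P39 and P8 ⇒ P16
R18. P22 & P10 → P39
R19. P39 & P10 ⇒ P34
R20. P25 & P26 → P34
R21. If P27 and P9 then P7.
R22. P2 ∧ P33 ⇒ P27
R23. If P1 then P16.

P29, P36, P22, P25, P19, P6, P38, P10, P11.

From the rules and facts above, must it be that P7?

Yes

P2  (by R4: P29)
P27  (by R14: P2, P25)
P39  (by R18: P22, P10)
P34  (by R19: P39, P10)
P16  (by R3: P27)
P7  (by R9: P16, P34)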